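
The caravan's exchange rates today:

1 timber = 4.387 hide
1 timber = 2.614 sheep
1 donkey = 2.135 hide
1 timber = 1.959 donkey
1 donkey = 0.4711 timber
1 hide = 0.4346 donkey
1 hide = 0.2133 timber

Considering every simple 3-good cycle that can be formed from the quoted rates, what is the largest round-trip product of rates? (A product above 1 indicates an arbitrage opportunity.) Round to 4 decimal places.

0.8982

timber→hide→donkey→timber: 4.387 × 0.4346 × 0.4711 = 0.89819
timber→donkey→hide→timber: 1.959 × 2.135 × 0.2133 = 0.89212
Maximum is timber→hide→donkey→timber at 0.8982; no arbitrage — every cycle loses value.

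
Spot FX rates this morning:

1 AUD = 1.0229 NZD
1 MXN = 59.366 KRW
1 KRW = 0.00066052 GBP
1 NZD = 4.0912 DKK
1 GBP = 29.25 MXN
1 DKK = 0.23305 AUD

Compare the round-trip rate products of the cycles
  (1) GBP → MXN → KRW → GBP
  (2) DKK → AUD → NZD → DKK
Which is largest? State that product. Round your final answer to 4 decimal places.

(1) 29.25 × 59.366 × 0.00066052 = 1.14696
(2) 0.23305 × 1.0229 × 4.0912 = 0.97529
Highest is cycle (1) at 1.1470 (>1, arbitrage).

1.1470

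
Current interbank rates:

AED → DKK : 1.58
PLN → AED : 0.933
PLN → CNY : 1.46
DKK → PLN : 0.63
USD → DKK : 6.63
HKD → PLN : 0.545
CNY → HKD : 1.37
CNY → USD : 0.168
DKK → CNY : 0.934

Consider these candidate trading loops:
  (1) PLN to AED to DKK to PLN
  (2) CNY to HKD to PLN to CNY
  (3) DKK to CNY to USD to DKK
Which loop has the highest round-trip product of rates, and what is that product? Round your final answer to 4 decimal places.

(1) 0.933 × 1.58 × 0.63 = 0.92871
(2) 1.37 × 0.545 × 1.46 = 1.09011
(3) 0.934 × 0.168 × 6.63 = 1.04033
Highest is cycle (2) at 1.0901 (>1, arbitrage).

1.0901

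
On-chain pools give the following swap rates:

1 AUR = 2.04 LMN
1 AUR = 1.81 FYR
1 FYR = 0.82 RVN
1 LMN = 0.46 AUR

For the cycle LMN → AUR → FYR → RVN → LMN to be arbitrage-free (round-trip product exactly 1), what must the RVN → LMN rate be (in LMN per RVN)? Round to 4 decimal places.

1.4647

Known legs of the cycle: 0.46 × 1.81 × 0.82 = 0.682732
For no arbitrage the full-cycle product must be 1, so the missing rate is 1 / 0.682732 ≈ 1.464704.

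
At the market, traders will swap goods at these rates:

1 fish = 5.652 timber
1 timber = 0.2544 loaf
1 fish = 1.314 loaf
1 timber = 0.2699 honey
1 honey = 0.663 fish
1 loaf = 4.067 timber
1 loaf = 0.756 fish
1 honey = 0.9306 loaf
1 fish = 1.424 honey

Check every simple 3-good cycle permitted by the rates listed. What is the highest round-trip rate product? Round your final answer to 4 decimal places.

timber→loaf→fish→timber: 0.2544 × 0.756 × 5.652 = 1.08703
honey→loaf→timber→honey: 0.9306 × 4.067 × 0.2699 = 1.02150
honey→fish→timber→honey: 0.663 × 5.652 × 0.2699 = 1.01139
honey→loaf→fish→honey: 0.9306 × 0.756 × 1.424 = 1.00183
Maximum is timber→loaf→fish→timber at 1.0870; arbitrage exists.

1.0870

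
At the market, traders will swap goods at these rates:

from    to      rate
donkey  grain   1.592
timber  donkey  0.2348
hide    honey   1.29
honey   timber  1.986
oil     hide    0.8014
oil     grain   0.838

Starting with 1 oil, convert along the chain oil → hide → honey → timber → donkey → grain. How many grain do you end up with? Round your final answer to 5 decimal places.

1 oil × 0.8014 = 0.8014 hide
0.8014 hide × 1.29 = 1.033806 honey
1.033806 honey × 1.986 = 2.053138716 timber
2.053138716 timber × 0.2348 = 0.4820769705168 donkey
0.4820769705168 donkey × 1.592 = 0.7674665370627456 grain

0.76747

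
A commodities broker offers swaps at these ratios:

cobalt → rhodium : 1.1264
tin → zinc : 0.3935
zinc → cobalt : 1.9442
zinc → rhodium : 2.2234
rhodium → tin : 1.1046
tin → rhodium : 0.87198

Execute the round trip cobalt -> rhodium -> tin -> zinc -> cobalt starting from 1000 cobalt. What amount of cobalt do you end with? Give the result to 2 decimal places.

951.88

1000 cobalt × 1.1264 = 1126.4 rhodium
1126.4 rhodium × 1.1046 = 1244.22144 tin
1244.22144 tin × 0.3935 = 489.60113664 zinc
489.60113664 zinc × 1.9442 = 951.882529855488 cobalt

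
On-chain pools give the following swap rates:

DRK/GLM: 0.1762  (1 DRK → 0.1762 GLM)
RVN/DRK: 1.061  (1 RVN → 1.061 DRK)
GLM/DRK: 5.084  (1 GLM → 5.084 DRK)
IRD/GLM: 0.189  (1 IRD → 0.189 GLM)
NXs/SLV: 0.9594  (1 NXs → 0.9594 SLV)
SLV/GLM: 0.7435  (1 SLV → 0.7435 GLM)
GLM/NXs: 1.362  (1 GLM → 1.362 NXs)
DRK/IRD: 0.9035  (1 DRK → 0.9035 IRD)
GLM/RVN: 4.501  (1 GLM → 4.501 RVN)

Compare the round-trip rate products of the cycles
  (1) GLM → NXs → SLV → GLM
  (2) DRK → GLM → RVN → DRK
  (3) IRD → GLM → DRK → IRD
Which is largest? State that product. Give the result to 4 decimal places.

0.9715

(1) 1.362 × 0.9594 × 0.7435 = 0.97153
(2) 0.1762 × 4.501 × 1.061 = 0.84145
(3) 0.189 × 5.084 × 0.9035 = 0.86815
Highest is cycle (1) at 0.9715 (≤1, no arbitrage).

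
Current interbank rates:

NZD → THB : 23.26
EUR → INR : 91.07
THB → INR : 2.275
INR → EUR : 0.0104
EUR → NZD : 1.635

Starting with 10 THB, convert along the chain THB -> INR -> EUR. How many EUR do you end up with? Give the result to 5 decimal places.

0.23660

10 THB × 2.275 = 22.75 INR
22.75 INR × 0.0104 = 0.2366 EUR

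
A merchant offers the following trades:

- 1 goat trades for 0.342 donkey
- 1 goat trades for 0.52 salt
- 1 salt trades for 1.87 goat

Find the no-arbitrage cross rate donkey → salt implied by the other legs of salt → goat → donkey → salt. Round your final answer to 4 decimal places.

1.5636

Known legs of the cycle: 1.87 × 0.342 = 0.63954
For no arbitrage the full-cycle product must be 1, so the missing rate is 1 / 0.63954 ≈ 1.563624.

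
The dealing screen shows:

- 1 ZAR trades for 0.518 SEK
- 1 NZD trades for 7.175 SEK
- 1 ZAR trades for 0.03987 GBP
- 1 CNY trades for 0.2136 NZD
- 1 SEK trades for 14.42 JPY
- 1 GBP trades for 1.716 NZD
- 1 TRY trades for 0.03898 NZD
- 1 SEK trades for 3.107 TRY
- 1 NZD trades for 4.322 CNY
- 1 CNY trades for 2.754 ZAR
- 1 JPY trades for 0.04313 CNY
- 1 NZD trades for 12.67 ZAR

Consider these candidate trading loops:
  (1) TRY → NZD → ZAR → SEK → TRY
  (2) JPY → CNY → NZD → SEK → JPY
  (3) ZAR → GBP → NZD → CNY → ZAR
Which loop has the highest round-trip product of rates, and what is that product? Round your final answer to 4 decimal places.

0.9532

(1) 0.03898 × 12.67 × 0.518 × 3.107 = 0.79486
(2) 0.04313 × 0.2136 × 7.175 × 14.42 = 0.95316
(3) 0.03987 × 1.716 × 4.322 × 2.754 = 0.81435
Highest is cycle (2) at 0.9532 (≤1, no arbitrage).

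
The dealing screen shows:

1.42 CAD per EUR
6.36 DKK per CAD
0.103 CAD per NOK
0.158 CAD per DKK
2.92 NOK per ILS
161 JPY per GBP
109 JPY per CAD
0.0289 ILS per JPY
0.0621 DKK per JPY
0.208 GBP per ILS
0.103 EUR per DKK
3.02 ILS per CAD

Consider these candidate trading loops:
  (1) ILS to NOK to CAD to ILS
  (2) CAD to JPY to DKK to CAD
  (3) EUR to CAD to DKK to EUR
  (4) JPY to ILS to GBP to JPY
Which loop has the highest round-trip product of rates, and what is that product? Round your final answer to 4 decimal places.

(1) 2.92 × 0.103 × 3.02 = 0.90830
(2) 109 × 0.0621 × 0.158 = 1.06949
(3) 1.42 × 6.36 × 0.103 = 0.93021
(4) 0.0289 × 0.208 × 161 = 0.96780
Highest is cycle (2) at 1.0695 (>1, arbitrage).

1.0695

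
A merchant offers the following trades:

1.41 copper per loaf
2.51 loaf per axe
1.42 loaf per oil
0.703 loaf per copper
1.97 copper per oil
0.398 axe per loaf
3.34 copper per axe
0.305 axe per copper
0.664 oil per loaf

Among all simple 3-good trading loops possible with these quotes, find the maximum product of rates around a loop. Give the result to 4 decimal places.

1.0794

copper→axe→loaf→copper: 0.305 × 2.51 × 1.41 = 1.07943
copper→loaf→axe→copper: 0.703 × 0.398 × 3.34 = 0.93451
copper→loaf→oil→copper: 0.703 × 0.664 × 1.97 = 0.91958
Maximum is copper→axe→loaf→copper at 1.0794; arbitrage exists.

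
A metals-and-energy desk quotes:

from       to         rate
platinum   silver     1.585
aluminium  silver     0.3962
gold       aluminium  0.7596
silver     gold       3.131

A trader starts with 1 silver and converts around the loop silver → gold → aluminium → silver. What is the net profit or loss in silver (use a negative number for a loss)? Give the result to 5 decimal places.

1 silver × 3.131 = 3.131 gold
3.131 gold × 0.7596 = 2.3783076 aluminium
2.3783076 aluminium × 0.3962 = 0.94228547112 silver
Net change: 0.94228547112 − 1 = -0.05771452888 silver

-0.05771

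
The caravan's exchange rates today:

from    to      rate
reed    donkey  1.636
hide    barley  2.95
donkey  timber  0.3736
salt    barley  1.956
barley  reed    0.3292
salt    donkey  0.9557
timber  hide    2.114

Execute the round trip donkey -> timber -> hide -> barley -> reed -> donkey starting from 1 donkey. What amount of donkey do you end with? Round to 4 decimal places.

1 donkey × 0.3736 = 0.3736 timber
0.3736 timber × 2.114 = 0.7897904 hide
0.7897904 hide × 2.95 = 2.32988168 barley
2.32988168 barley × 0.3292 = 0.766997049056 reed
0.766997049056 reed × 1.636 = 1.254807172255616 donkey

1.2548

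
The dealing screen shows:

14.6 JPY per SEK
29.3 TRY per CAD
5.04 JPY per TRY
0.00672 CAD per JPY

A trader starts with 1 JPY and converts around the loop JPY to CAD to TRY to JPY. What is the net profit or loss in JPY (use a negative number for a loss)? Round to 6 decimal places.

1 JPY × 0.00672 = 0.00672 CAD
0.00672 CAD × 29.3 = 0.196896 TRY
0.196896 TRY × 5.04 = 0.99235584 JPY
Net change: 0.99235584 − 1 = -0.00764416 JPY

-0.007644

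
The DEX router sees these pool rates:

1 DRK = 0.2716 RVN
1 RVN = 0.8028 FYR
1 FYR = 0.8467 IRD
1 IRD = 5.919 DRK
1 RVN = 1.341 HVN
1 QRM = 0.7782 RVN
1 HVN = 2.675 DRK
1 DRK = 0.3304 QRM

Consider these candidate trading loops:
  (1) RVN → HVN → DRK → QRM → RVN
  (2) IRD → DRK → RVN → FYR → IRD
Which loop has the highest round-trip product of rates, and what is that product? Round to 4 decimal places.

1.0927

(1) 1.341 × 2.675 × 0.3304 × 0.7782 = 0.92232
(2) 5.919 × 0.2716 × 0.8028 × 0.8467 = 1.09274
Highest is cycle (2) at 1.0927 (>1, arbitrage).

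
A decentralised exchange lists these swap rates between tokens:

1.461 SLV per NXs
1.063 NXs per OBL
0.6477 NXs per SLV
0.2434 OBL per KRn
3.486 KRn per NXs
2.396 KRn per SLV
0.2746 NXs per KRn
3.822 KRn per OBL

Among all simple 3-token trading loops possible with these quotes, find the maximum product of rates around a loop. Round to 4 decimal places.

0.9613

NXs→SLV→KRn→NXs: 1.461 × 2.396 × 0.2746 = 0.96125
NXs→KRn→OBL→NXs: 3.486 × 0.2434 × 1.063 = 0.90195
Maximum is NXs→SLV→KRn→NXs at 0.9613; no arbitrage — every cycle loses value.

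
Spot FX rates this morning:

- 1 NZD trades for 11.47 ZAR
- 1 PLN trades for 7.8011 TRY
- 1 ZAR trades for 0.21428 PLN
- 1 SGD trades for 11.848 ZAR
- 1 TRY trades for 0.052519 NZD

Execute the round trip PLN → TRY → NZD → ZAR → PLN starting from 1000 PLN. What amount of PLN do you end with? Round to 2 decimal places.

1000 PLN × 7.8011 = 7801.1 TRY
7801.1 TRY × 0.052519 = 409.7059709 NZD
409.7059709 NZD × 11.47 = 4699.327486223 ZAR
4699.327486223 ZAR × 0.21428 = 1006.97189374786444 PLN

1006.97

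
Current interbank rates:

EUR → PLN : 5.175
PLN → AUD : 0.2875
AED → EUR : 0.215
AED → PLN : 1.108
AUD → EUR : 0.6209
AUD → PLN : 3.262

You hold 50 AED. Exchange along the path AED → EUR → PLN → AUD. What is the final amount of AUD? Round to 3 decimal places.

50 AED × 0.215 = 10.75 EUR
10.75 EUR × 5.175 = 55.63125 PLN
55.63125 PLN × 0.2875 = 15.993984375 AUD

15.994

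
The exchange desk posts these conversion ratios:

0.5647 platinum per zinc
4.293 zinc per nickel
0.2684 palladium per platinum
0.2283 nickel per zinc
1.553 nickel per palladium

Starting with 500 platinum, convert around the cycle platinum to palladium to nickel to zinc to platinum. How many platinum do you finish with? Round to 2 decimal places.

500 platinum × 0.2684 = 134.2 palladium
134.2 palladium × 1.553 = 208.4126 nickel
208.4126 nickel × 4.293 = 894.7152918 zinc
894.7152918 zinc × 0.5647 = 505.24572527946 platinum

505.25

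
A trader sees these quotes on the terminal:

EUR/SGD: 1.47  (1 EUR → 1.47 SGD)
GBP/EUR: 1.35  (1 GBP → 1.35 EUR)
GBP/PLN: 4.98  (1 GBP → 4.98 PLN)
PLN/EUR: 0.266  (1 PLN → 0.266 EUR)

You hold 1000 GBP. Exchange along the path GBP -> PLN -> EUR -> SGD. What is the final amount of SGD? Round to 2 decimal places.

1947.28

1000 GBP × 4.98 = 4980 PLN
4980 PLN × 0.266 = 1324.68 EUR
1324.68 EUR × 1.47 = 1947.2796 SGD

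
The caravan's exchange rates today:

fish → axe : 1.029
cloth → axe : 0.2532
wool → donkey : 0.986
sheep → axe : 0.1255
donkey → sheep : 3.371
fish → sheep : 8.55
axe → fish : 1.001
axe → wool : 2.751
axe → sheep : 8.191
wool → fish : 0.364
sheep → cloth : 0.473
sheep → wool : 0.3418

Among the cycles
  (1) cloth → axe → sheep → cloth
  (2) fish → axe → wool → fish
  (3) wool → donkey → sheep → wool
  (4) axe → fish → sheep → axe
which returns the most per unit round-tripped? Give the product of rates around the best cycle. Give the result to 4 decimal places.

(1) 0.2532 × 8.191 × 0.473 = 0.98098
(2) 1.029 × 2.751 × 0.364 = 1.03040
(3) 0.986 × 3.371 × 0.3418 = 1.13608
(4) 1.001 × 8.55 × 0.1255 = 1.07410
Highest is cycle (3) at 1.1361 (>1, arbitrage).

1.1361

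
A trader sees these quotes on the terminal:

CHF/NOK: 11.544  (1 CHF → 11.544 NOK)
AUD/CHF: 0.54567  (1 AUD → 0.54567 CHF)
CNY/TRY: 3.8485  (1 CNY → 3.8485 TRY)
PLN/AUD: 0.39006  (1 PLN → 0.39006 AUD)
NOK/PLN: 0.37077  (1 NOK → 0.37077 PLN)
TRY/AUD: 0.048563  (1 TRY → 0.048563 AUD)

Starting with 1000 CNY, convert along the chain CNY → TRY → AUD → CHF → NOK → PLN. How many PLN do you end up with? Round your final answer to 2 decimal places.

1000 CNY × 3.8485 = 3848.5 TRY
3848.5 TRY × 0.048563 = 186.8947055 AUD
186.8947055 AUD × 0.54567 = 101.982833950185 CHF
101.982833950185 CHF × 11.544 = 1177.28983512093564 NOK
1177.28983512093564 NOK × 0.37077 = 436.5037521677893072428 PLN

436.50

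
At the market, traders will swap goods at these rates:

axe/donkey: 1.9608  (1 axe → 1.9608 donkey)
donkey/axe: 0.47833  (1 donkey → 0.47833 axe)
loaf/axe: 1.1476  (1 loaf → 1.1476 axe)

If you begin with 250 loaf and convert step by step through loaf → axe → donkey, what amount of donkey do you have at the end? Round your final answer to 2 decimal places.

562.55

250 loaf × 1.1476 = 286.9 axe
286.9 axe × 1.9608 = 562.55352 donkey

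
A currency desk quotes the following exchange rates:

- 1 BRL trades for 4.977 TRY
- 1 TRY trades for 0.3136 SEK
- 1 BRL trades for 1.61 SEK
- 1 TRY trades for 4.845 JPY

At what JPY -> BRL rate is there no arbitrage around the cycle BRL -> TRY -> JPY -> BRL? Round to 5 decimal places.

Known legs of the cycle: 4.977 × 4.845 = 24.113565
For no arbitrage the full-cycle product must be 1, so the missing rate is 1 / 24.113565 ≈ 0.0414704.

0.04147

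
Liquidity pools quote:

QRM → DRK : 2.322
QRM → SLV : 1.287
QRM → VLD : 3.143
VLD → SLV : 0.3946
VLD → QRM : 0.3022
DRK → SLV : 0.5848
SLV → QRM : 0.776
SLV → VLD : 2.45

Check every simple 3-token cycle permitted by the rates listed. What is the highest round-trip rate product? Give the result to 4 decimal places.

1.0537

DRK→SLV→QRM→DRK: 0.5848 × 0.776 × 2.322 = 1.05373
VLD→SLV→QRM→VLD: 0.3946 × 0.776 × 3.143 = 0.96242
VLD→QRM→SLV→VLD: 0.3022 × 1.287 × 2.45 = 0.95288
Maximum is DRK→SLV→QRM→DRK at 1.0537; arbitrage exists.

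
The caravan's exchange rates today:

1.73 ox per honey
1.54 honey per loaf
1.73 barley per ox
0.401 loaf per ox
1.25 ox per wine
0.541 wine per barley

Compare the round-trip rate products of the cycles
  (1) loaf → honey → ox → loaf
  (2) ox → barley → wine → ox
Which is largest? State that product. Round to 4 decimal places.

1.1699

(1) 1.54 × 1.73 × 0.401 = 1.06834
(2) 1.73 × 0.541 × 1.25 = 1.16991
Highest is cycle (2) at 1.1699 (>1, arbitrage).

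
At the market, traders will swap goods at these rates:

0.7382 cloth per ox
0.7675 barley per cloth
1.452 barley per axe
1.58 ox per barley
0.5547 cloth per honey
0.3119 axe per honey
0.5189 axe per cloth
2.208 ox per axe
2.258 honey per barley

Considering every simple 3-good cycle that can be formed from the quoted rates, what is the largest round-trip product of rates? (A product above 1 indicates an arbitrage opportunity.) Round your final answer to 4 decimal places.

honey→axe→barley→honey: 0.3119 × 1.452 × 2.258 = 1.02260
honey→cloth→barley→honey: 0.5547 × 0.7675 × 2.258 = 0.96130
ox→cloth→barley→ox: 0.7382 × 0.7675 × 1.58 = 0.89518
ox→cloth→axe→ox: 0.7382 × 0.5189 × 2.208 = 0.84578
Maximum is honey→axe→barley→honey at 1.0226; arbitrage exists.

1.0226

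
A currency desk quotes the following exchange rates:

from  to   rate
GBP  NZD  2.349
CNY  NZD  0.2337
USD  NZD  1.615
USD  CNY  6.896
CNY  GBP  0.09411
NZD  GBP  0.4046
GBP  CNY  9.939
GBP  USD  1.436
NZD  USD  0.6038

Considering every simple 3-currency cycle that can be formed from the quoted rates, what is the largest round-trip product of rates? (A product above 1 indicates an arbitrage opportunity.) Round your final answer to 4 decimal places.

USD→CNY→NZD→USD: 6.896 × 0.2337 × 0.6038 = 0.97308
GBP→CNY→NZD→GBP: 9.939 × 0.2337 × 0.4046 = 0.93978
GBP→USD→NZD→GBP: 1.436 × 1.615 × 0.4046 = 0.93832
GBP→USD→CNY→GBP: 1.436 × 6.896 × 0.09411 = 0.93194
Maximum is USD→CNY→NZD→USD at 0.9731; no arbitrage — every cycle loses value.

0.9731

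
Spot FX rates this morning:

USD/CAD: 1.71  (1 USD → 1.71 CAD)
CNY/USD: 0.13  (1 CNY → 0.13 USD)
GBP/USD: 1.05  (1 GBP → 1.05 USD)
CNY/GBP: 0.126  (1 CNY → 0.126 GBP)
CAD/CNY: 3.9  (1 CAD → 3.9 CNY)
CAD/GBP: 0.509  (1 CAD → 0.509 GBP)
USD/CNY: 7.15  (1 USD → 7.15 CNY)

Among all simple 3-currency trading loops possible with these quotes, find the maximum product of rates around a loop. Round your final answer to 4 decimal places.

CNY→GBP→USD→CNY: 0.126 × 1.05 × 7.15 = 0.94595
GBP→USD→CAD→GBP: 1.05 × 1.71 × 0.509 = 0.91391
CNY→USD→CAD→CNY: 0.13 × 1.71 × 3.9 = 0.86697
Maximum is CNY→GBP→USD→CNY at 0.9459; no arbitrage — every cycle loses value.

0.9459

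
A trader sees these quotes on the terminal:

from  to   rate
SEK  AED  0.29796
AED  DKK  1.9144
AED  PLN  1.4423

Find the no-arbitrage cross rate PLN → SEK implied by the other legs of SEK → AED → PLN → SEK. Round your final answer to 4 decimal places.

Known legs of the cycle: 0.29796 × 1.4423 = 0.429747708
For no arbitrage the full-cycle product must be 1, so the missing rate is 1 / 0.429747708 ≈ 2.326947.

2.3269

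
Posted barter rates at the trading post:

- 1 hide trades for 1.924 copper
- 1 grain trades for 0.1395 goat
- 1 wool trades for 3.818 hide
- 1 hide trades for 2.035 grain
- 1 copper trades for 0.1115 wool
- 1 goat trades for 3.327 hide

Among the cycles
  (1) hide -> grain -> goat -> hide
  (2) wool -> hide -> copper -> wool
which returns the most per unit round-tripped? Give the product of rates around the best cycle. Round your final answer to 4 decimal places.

0.9445

(1) 2.035 × 0.1395 × 3.327 = 0.94448
(2) 3.818 × 1.924 × 0.1115 = 0.81906
Highest is cycle (1) at 0.9445 (≤1, no arbitrage).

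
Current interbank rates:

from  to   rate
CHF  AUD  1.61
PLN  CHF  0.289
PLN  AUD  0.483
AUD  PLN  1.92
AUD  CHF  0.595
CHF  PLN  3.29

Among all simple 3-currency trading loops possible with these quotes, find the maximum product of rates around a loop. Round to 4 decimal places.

CHF→PLN→AUD→CHF: 3.29 × 0.483 × 0.595 = 0.94550
CHF→AUD→PLN→CHF: 1.61 × 1.92 × 0.289 = 0.89336
Maximum is CHF→PLN→AUD→CHF at 0.9455; no arbitrage — every cycle loses value.

0.9455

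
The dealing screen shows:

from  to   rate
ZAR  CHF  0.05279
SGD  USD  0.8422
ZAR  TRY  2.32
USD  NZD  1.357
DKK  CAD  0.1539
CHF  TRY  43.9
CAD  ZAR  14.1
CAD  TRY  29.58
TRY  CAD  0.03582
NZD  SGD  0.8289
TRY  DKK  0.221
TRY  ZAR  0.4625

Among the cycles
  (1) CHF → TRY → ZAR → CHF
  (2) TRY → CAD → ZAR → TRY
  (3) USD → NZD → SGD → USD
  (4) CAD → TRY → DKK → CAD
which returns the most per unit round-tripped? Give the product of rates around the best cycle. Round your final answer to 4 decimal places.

1.1717

(1) 43.9 × 0.4625 × 0.05279 = 1.07183
(2) 0.03582 × 14.1 × 2.32 = 1.17174
(3) 1.357 × 0.8289 × 0.8422 = 0.94732
(4) 29.58 × 0.221 × 0.1539 = 1.00607
Highest is cycle (2) at 1.1717 (>1, arbitrage).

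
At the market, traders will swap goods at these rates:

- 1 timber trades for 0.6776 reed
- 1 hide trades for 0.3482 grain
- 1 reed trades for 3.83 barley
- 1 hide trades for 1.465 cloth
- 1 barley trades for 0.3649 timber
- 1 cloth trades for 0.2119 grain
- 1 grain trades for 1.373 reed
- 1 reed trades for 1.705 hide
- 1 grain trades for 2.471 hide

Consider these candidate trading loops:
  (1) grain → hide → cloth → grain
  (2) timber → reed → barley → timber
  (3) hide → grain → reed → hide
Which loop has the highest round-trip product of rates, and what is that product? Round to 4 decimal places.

0.9470

(1) 2.471 × 1.465 × 0.2119 = 0.76708
(2) 0.6776 × 3.83 × 0.3649 = 0.94699
(3) 0.3482 × 1.373 × 1.705 = 0.81512
Highest is cycle (2) at 0.9470 (≤1, no arbitrage).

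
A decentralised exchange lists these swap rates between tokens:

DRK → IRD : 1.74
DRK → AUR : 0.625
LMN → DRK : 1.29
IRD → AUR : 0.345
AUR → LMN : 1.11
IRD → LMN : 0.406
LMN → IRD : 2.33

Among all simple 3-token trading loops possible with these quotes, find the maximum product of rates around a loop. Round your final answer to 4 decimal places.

0.9113

LMN→DRK→IRD→LMN: 1.29 × 1.74 × 0.406 = 0.91131
LMN→DRK→AUR→LMN: 1.29 × 0.625 × 1.11 = 0.89494
LMN→IRD→AUR→LMN: 2.33 × 0.345 × 1.11 = 0.89227
Maximum is LMN→DRK→IRD→LMN at 0.9113; no arbitrage — every cycle loses value.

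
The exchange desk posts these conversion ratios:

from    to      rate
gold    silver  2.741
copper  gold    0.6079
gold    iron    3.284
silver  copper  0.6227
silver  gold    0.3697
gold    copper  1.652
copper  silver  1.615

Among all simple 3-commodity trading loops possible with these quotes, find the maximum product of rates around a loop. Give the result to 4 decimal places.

copper→gold→silver→copper: 0.6079 × 2.741 × 0.6227 = 1.03758
copper→silver→gold→copper: 1.615 × 0.3697 × 1.652 = 0.98635
Maximum is copper→gold→silver→copper at 1.0376; arbitrage exists.

1.0376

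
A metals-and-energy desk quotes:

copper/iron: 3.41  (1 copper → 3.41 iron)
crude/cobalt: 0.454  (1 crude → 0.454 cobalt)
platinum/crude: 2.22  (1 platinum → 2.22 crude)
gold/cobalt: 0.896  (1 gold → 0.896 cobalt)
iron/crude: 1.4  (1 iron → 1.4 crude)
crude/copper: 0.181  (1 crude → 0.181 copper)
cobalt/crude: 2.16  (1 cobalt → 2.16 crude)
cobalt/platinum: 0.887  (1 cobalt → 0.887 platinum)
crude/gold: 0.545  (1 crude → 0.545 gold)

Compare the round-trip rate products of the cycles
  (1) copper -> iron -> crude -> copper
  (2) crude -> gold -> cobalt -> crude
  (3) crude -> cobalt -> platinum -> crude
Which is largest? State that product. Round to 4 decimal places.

1.0548

(1) 3.41 × 1.4 × 0.181 = 0.86409
(2) 0.545 × 0.896 × 2.16 = 1.05477
(3) 0.454 × 0.887 × 2.22 = 0.89399
Highest is cycle (2) at 1.0548 (>1, arbitrage).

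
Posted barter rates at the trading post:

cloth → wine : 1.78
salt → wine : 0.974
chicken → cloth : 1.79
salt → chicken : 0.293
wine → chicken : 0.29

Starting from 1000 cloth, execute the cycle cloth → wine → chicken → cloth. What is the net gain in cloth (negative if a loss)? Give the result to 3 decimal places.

-76.002

1000 cloth × 1.78 = 1780 wine
1780 wine × 0.29 = 516.2 chicken
516.2 chicken × 1.79 = 923.998 cloth
Net change: 923.998 − 1000 = -76.002 cloth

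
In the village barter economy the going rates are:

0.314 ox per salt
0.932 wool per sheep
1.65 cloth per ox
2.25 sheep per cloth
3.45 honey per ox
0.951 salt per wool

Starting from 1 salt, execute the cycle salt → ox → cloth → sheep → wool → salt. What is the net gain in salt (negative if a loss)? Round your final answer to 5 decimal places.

1 salt × 0.314 = 0.314 ox
0.314 ox × 1.65 = 0.5181 cloth
0.5181 cloth × 2.25 = 1.165725 sheep
1.165725 sheep × 0.932 = 1.0864557 wool
1.0864557 wool × 0.951 = 1.0332193707 salt
Net change: 1.0332193707 − 1 = 0.0332193707 salt

0.03322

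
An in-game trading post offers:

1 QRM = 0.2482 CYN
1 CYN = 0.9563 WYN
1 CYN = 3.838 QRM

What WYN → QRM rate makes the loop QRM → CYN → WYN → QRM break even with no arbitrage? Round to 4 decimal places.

4.2131

Known legs of the cycle: 0.2482 × 0.9563 = 0.23735366
For no arbitrage the full-cycle product must be 1, so the missing rate is 1 / 0.23735366 ≈ 4.213122.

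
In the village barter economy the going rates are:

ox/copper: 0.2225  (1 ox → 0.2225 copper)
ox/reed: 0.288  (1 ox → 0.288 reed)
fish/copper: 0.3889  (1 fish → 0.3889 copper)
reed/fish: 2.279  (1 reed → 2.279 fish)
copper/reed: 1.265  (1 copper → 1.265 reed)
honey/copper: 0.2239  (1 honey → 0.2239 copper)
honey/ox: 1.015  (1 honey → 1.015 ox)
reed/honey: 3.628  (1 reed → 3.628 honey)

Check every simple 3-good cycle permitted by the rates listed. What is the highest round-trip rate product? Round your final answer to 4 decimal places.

1.1212

copper→reed→fish→copper: 1.265 × 2.279 × 0.3889 = 1.12117
ox→reed→honey→ox: 0.288 × 3.628 × 1.015 = 1.06054
copper→reed→honey→copper: 1.265 × 3.628 × 0.2239 = 1.02757
Maximum is copper→reed→fish→copper at 1.1212; arbitrage exists.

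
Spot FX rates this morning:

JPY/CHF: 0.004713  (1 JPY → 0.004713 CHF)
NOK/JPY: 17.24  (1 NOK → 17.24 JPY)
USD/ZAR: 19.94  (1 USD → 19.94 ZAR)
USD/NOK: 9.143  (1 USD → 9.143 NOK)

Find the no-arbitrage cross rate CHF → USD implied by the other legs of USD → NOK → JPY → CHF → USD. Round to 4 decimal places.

1.3461

Known legs of the cycle: 9.143 × 17.24 × 0.004713 = 0.74288813316
For no arbitrage the full-cycle product must be 1, so the missing rate is 1 / 0.74288813316 ≈ 1.346098.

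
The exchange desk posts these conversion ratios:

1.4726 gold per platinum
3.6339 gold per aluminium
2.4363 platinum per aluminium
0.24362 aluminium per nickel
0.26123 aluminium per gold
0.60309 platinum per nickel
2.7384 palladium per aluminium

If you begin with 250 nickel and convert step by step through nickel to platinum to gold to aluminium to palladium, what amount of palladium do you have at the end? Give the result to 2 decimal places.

158.83

250 nickel × 0.60309 = 150.7725 platinum
150.7725 platinum × 1.4726 = 222.0275835 gold
222.0275835 gold × 0.26123 = 58.000265637705 aluminium
58.000265637705 aluminium × 2.7384 = 158.827927422291372 palladium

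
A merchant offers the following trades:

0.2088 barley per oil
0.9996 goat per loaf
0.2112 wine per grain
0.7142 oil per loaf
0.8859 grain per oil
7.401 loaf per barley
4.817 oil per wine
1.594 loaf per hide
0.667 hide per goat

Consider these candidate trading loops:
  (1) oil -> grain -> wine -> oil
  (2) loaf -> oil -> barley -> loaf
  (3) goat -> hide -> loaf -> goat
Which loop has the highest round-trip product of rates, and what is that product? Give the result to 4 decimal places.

1.1037

(1) 0.8859 × 0.2112 × 4.817 = 0.90127
(2) 0.7142 × 0.2088 × 7.401 = 1.10367
(3) 0.667 × 1.594 × 0.9996 = 1.06277
Highest is cycle (2) at 1.1037 (>1, arbitrage).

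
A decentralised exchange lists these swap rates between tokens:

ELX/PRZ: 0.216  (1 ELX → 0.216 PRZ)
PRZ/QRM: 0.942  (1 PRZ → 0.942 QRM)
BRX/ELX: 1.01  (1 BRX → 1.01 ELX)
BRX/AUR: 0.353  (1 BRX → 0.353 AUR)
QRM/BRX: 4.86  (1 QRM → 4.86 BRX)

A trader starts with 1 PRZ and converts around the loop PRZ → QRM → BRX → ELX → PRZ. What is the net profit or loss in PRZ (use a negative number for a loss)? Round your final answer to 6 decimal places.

-0.001237

1 PRZ × 0.942 = 0.942 QRM
0.942 QRM × 4.86 = 4.57812 BRX
4.57812 BRX × 1.01 = 4.6239012 ELX
4.6239012 ELX × 0.216 = 0.9987626592 PRZ
Net change: 0.9987626592 − 1 = -0.0012373408 PRZ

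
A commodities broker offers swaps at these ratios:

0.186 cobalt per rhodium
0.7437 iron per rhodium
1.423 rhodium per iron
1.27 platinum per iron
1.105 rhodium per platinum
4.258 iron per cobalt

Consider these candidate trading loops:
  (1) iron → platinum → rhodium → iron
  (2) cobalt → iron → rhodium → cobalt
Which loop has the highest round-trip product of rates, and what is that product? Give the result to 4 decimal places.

(1) 1.27 × 1.105 × 0.7437 = 1.04367
(2) 4.258 × 1.423 × 0.186 = 1.12700
Highest is cycle (2) at 1.1270 (>1, arbitrage).

1.1270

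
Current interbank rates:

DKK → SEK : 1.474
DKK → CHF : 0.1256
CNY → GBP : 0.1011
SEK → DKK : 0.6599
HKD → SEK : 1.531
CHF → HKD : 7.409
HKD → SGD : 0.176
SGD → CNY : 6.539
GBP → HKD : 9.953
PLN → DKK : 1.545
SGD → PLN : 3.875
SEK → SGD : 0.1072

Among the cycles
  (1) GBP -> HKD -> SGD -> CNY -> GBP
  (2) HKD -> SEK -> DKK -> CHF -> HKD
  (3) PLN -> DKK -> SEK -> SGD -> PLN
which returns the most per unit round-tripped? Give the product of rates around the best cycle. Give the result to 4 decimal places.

(1) 9.953 × 0.176 × 6.539 × 0.1011 = 1.15805
(2) 1.531 × 0.6599 × 0.1256 × 7.409 = 0.94016
(3) 1.545 × 1.474 × 0.1072 × 3.875 = 0.94600
Highest is cycle (1) at 1.1581 (>1, arbitrage).

1.1581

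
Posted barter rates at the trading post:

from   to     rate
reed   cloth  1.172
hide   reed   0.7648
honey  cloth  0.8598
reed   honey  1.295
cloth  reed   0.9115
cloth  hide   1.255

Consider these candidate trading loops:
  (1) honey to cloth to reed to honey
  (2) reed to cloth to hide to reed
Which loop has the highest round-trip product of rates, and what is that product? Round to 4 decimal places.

(1) 0.8598 × 0.9115 × 1.295 = 1.01490
(2) 1.172 × 1.255 × 0.7648 = 1.12491
Highest is cycle (2) at 1.1249 (>1, arbitrage).

1.1249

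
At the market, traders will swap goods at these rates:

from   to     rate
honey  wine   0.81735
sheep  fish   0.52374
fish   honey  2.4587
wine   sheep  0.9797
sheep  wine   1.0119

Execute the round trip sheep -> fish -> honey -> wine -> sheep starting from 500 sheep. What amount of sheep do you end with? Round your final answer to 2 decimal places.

500 sheep × 0.52374 = 261.87 fish
261.87 fish × 2.4587 = 643.859769 honey
643.859769 honey × 0.81735 = 526.25878219215 wine
526.25878219215 wine × 0.9797 = 515.575728913649355 sheep

515.58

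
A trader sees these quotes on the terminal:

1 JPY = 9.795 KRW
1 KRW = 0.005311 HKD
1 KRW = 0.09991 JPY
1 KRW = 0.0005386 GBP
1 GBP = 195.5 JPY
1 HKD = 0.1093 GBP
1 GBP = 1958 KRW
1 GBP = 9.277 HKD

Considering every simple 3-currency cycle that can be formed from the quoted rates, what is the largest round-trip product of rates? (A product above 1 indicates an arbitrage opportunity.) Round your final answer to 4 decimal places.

KRW→HKD→GBP→KRW: 0.005311 × 0.1093 × 1958 = 1.13660
JPY→KRW→GBP→JPY: 9.795 × 0.0005386 × 195.5 = 1.03138
Maximum is KRW→HKD→GBP→KRW at 1.1366; arbitrage exists.

1.1366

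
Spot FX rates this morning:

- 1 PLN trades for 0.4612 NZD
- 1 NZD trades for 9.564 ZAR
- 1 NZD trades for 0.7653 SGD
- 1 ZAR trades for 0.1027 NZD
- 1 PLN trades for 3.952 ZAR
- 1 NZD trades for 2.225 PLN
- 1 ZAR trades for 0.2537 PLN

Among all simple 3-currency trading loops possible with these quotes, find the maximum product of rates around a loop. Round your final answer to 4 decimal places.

1.1190

ZAR→PLN→NZD→ZAR: 0.2537 × 0.4612 × 9.564 = 1.11905
ZAR→NZD→PLN→ZAR: 0.1027 × 2.225 × 3.952 = 0.90306
Maximum is ZAR→PLN→NZD→ZAR at 1.1190; arbitrage exists.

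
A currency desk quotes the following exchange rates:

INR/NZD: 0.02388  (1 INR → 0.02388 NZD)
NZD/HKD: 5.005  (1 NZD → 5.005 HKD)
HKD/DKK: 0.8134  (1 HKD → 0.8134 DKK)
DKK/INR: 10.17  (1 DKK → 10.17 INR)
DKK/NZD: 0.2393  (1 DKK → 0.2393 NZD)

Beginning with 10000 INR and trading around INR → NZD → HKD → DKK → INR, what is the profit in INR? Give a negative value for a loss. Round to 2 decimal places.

10000 INR × 0.02388 = 238.8 NZD
238.8 NZD × 5.005 = 1195.194 HKD
1195.194 HKD × 0.8134 = 972.1707996 DKK
972.1707996 DKK × 10.17 = 9886.977031932 INR
Net change: 9886.977031932 − 10000 = -113.022968068 INR

-113.02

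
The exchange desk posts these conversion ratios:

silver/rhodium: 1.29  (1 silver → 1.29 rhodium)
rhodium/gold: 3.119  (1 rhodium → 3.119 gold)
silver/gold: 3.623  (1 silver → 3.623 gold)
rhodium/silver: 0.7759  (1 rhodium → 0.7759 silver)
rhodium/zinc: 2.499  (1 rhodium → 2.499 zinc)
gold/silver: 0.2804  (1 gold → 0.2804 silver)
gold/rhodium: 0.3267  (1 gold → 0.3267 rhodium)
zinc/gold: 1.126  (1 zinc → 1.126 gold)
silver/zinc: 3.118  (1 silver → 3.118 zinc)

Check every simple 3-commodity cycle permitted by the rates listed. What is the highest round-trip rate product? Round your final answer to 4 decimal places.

1.1282

gold→silver→rhodium→gold: 0.2804 × 1.29 × 3.119 = 1.12819
gold→silver→zinc→gold: 0.2804 × 3.118 × 1.126 = 0.98445
gold→rhodium→zinc→gold: 0.3267 × 2.499 × 1.126 = 0.91929
gold→rhodium→silver→gold: 0.3267 × 0.7759 × 3.623 = 0.91838
Maximum is gold→silver→rhodium→gold at 1.1282; arbitrage exists.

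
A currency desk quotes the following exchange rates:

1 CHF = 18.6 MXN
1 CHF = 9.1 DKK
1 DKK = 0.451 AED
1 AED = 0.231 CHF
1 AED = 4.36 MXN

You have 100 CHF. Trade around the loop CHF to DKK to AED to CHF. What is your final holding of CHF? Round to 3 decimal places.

100 CHF × 9.1 = 910 DKK
910 DKK × 0.451 = 410.41 AED
410.41 AED × 0.231 = 94.80471 CHF

94.805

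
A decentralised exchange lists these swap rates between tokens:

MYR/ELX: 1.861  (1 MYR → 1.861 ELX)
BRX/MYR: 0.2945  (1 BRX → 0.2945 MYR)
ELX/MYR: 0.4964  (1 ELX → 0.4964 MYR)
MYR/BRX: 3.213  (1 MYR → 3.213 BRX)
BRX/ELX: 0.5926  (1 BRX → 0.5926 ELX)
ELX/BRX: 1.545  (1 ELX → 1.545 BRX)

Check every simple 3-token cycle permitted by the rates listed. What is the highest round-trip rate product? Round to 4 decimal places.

0.9452

ELX→MYR→BRX→ELX: 0.4964 × 3.213 × 0.5926 = 0.94516
ELX→BRX→MYR→ELX: 1.545 × 0.2945 × 1.861 = 0.84676
Maximum is ELX→MYR→BRX→ELX at 0.9452; no arbitrage — every cycle loses value.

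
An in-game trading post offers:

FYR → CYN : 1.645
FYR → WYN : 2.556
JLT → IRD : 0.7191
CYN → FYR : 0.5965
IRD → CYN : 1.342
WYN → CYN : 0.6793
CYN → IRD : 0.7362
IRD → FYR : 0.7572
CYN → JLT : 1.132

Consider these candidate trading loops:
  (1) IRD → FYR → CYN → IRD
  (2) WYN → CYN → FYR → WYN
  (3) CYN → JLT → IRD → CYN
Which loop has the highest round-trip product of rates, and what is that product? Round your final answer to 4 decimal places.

(1) 0.7572 × 1.645 × 0.7362 = 0.91701
(2) 0.6793 × 0.5965 × 2.556 = 1.03570
(3) 1.132 × 0.7191 × 1.342 = 1.09242
Highest is cycle (3) at 1.0924 (>1, arbitrage).

1.0924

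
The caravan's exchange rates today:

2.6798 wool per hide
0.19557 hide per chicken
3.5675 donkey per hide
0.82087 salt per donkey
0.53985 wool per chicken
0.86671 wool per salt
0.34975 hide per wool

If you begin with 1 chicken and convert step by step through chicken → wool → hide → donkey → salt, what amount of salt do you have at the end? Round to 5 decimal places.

1 chicken × 0.53985 = 0.53985 wool
0.53985 wool × 0.34975 = 0.1888125375 hide
0.1888125375 hide × 3.5675 = 0.67358872753125 donkey
0.67358872753125 donkey × 0.82087 = 0.5529287787685771875 salt

0.55293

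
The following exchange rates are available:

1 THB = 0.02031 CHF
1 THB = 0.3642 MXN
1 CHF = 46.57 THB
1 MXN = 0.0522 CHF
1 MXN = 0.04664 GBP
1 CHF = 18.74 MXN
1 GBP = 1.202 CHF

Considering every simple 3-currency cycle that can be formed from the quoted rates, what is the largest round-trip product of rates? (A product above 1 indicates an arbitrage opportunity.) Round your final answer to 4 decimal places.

1.0506

CHF→MXN→GBP→CHF: 18.74 × 0.04664 × 1.202 = 1.05059
CHF→THB→MXN→CHF: 46.57 × 0.3642 × 0.0522 = 0.88535
Maximum is CHF→MXN→GBP→CHF at 1.0506; arbitrage exists.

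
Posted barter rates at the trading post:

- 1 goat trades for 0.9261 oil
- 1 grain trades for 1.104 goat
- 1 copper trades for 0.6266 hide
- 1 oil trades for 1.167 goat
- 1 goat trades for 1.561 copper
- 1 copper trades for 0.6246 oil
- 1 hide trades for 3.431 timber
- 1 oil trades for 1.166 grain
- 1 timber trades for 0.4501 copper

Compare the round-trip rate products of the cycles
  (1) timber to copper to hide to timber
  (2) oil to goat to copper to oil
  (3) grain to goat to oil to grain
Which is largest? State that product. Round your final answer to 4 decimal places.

1.1921

(1) 0.4501 × 0.6266 × 3.431 = 0.96765
(2) 1.167 × 1.561 × 0.6246 = 1.13783
(3) 1.104 × 0.9261 × 1.166 = 1.19214
Highest is cycle (3) at 1.1921 (>1, arbitrage).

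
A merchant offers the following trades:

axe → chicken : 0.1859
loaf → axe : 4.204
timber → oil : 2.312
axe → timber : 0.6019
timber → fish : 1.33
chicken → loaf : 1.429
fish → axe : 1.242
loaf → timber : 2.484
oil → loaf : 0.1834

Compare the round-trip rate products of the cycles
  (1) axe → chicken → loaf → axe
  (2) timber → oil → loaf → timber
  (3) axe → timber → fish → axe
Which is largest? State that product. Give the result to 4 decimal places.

1.1168

(1) 0.1859 × 1.429 × 4.204 = 1.11680
(2) 2.312 × 0.1834 × 2.484 = 1.05327
(3) 0.6019 × 1.33 × 1.242 = 0.99425
Highest is cycle (1) at 1.1168 (>1, arbitrage).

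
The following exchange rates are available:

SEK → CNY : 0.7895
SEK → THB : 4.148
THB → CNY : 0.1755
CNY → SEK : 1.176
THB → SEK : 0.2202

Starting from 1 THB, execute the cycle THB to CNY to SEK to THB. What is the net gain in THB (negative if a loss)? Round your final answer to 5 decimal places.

1 THB × 0.1755 = 0.1755 CNY
0.1755 CNY × 1.176 = 0.206388 SEK
0.206388 SEK × 4.148 = 0.856097424 THB
Net change: 0.856097424 − 1 = -0.143902576 THB

-0.14390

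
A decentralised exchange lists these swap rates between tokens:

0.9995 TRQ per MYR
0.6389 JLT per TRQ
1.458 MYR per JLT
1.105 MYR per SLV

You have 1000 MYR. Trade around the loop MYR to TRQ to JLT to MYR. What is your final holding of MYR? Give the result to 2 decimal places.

1000 MYR × 0.9995 = 999.5 TRQ
999.5 TRQ × 0.6389 = 638.58055 JLT
638.58055 JLT × 1.458 = 931.0504419 MYR

931.05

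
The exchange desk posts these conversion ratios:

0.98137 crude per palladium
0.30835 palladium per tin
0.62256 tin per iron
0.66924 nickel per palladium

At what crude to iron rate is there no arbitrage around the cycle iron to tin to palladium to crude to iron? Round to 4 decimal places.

5.3081

Known legs of the cycle: 0.62256 × 0.30835 × 0.98137 = 0.18839004241512
For no arbitrage the full-cycle product must be 1, so the missing rate is 1 / 0.18839004241512 ≈ 5.308136.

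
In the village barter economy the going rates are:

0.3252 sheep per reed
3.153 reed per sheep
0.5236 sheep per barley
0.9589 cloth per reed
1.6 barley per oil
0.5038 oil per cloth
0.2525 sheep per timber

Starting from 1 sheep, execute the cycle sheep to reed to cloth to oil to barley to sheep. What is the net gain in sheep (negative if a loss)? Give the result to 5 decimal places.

0.27607

1 sheep × 3.153 = 3.153 reed
3.153 reed × 0.9589 = 3.0234117 cloth
3.0234117 cloth × 0.5038 = 1.52319481446 oil
1.52319481446 oil × 1.6 = 2.437111703136 barley
2.437111703136 barley × 0.5236 = 1.2760716877620096 sheep
Net change: 1.2760716877620096 − 1 = 0.2760716877620096 sheep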